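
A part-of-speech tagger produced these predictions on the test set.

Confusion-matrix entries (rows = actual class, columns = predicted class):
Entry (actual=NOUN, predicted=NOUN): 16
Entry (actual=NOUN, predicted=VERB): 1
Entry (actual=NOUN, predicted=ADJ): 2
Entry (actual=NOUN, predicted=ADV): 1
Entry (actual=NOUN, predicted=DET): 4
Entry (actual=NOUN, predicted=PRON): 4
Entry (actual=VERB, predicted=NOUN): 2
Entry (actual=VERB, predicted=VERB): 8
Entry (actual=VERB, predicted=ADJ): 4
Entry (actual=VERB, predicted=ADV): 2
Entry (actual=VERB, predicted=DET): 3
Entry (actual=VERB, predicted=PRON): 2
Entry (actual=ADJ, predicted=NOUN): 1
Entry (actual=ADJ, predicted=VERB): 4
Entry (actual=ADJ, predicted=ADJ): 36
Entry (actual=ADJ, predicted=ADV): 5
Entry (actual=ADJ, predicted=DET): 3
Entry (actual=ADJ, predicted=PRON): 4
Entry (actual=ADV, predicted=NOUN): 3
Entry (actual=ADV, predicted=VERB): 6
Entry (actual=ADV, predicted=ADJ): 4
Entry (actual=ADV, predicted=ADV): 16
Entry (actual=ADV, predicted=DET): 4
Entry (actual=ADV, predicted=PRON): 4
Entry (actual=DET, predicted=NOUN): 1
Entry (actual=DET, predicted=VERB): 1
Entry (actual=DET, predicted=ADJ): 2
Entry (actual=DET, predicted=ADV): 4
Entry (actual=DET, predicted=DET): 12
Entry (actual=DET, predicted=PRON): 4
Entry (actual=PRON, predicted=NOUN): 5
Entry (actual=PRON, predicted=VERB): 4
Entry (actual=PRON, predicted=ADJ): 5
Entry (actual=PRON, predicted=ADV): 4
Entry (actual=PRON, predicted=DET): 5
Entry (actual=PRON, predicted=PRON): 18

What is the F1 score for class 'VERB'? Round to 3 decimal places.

0.356

Treat 'VERB' as positive and all other classes as negative.
F1 score = 2·TP/(2·TP+FP+FN).
VERB: TP=8, FP=1+4+6+1+4=16, FN=2+4+2+3+2=13 → 16/45 = 0.3556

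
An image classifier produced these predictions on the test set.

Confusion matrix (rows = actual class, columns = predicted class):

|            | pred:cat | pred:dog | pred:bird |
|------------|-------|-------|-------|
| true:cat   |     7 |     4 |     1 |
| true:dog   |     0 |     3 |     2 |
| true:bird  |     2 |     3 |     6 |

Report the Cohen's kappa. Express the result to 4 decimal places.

0.3624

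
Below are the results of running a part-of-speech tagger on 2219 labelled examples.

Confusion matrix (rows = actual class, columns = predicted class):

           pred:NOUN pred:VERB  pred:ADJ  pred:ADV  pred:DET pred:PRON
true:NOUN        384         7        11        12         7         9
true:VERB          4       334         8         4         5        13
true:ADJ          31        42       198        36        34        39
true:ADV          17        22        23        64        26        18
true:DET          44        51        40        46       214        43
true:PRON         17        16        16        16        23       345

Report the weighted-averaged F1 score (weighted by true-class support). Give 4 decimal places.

0.6836

Per-class F1 score (2·TP/(2·TP+FP+FN)):
  NOUN: TP=384, FP=4+31+17+44+17=113, FN=7+11+12+7+9=46 → 768/927 = 0.82848
  VERB: TP=334, FP=7+42+22+51+16=138, FN=4+8+4+5+13=34 → 668/840 = 0.79524
  ADJ: TP=198, FP=11+8+23+40+16=98, FN=31+42+36+34+39=182 → 396/676 = 0.58580
  ADV: TP=64, FP=12+4+36+46+16=114, FN=17+22+23+26+18=106 → 128/348 = 0.36782
  DET: TP=214, FP=7+5+34+26+23=95, FN=44+51+40+46+43=224 → 428/747 = 0.57296
  PRON: TP=345, FP=9+13+39+18+43=122, FN=17+16+16+16+23=88 → 690/900 = 0.76667
Weighted-F1 score = Σ (supportᵢ/N)·F1 scoreᵢ with N=2219: (430/2219)·0.82848 + (368/2219)·0.79524 + (380/2219)·0.58580 + (170/2219)·0.36782 + (438/2219)·0.57296 + (433/2219)·0.76667 = 0.6836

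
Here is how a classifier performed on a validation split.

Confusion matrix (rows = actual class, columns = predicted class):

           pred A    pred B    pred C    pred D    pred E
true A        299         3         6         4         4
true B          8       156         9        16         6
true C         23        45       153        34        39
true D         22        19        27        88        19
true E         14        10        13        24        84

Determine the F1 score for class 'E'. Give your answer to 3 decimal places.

F1 score = 2·TP/(2·TP+FP+FN).
E: TP=84, FP=4+6+39+19=68, FN=14+10+13+24=61 → 168/297 = 0.5657

0.566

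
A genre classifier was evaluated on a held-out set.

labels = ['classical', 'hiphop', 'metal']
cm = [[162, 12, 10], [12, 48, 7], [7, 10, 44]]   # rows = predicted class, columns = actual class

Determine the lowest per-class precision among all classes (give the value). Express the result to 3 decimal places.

0.716

Per-class precision (TP/(TP+FP)):
  classical: TP=162, FP=12+10=22 → 162/184 = 0.8804
  hiphop: TP=48, FP=12+7=19 → 48/67 = 0.7164
  metal: TP=44, FP=7+10=17 → 44/61 = 0.7213
Lowest is class 'hiphop' with precision = 0.716.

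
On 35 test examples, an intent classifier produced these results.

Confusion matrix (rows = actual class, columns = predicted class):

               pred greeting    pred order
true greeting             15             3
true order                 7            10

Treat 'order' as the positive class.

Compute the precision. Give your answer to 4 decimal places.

Precision = TP/(TP+FP) = 10/(10+3) = 10/13 = 0.7692

0.7692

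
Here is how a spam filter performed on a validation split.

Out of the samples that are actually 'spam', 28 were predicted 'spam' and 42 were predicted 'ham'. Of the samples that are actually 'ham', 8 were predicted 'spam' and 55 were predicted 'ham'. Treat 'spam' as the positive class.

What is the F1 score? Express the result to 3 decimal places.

Precision = TP/(TP+FP) = 28/36 = 0.7778
Recall = TP/(TP+FN) = 28/70 = 0.4000
F1 = 2·TP/(2·TP+FP+FN) = 56/106 = 0.528

0.528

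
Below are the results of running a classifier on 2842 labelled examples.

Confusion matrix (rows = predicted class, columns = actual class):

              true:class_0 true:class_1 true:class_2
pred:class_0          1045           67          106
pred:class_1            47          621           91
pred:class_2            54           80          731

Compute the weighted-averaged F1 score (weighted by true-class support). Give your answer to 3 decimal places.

Per-class F1 score (2·TP/(2·TP+FP+FN)):
  class_0: TP=1045, FP=67+106=173, FN=47+54=101 → 2090/2364 = 0.8841
  class_1: TP=621, FP=47+91=138, FN=67+80=147 → 1242/1527 = 0.8134
  class_2: TP=731, FP=54+80=134, FN=106+91=197 → 1462/1793 = 0.8154
Weighted-F1 score = Σ (supportᵢ/N)·F1 scoreᵢ with N=2842: (1146/2842)·0.8841 + (768/2842)·0.8134 + (928/2842)·0.8154 = 0.843

0.843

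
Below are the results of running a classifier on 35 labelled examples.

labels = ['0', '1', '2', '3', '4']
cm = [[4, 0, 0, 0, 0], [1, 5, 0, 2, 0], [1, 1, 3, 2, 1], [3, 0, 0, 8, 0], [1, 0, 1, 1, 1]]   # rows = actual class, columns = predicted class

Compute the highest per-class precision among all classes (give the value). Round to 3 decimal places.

Per-class precision (TP/(TP+FP)):
  0: TP=4, FP=1+1+3+1=6 → 4/10 = 0.4000
  1: TP=5, FP=0+1+0+0=1 → 5/6 = 0.8333
  2: TP=3, FP=0+0+0+1=1 → 3/4 = 0.7500
  3: TP=8, FP=0+2+2+1=5 → 8/13 = 0.6154
  4: TP=1, FP=0+0+1+0=1 → 1/2 = 0.5000
Highest is class '1' with precision = 0.833.

0.833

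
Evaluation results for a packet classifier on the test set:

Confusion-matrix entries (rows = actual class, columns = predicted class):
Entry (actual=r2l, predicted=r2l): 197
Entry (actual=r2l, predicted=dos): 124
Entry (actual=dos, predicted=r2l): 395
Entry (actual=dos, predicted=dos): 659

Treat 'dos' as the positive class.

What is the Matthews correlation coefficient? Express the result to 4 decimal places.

0.2041

MCC = (TP·TN − FP·FN) / √((TP+FP)(TP+FN)(TN+FP)(TN+FN))
Numerator = 659·197 − 124·395 = 80843
Denominator = √(783·1054·321·592) = √156829989024 = 396017.6625
MCC = 80843 / 396017.6625 = 0.2041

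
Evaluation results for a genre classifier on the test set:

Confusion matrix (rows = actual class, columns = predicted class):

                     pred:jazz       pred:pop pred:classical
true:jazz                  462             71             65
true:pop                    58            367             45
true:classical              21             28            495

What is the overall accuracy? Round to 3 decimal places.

Accuracy = trace / total = (462+367+495=1324) / 1612 = 1324/1612 = 0.821

0.821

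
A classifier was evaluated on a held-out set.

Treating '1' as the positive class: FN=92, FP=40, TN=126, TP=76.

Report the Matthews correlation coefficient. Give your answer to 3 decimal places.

0.222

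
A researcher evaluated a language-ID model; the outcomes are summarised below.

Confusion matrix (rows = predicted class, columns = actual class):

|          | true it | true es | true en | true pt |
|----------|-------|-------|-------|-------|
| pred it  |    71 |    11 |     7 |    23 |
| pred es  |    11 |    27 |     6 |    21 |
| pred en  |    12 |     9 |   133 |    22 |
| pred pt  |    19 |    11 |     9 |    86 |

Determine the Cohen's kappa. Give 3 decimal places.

Observed agreement pₒ = trace/N = 317/478 = 0.6632
Expected agreement pₑ = Σ (rowᵢ·colᵢ)/N² = (113·112 + 58·65 + 155·176 + 152·125)/478² = 0.2744
κ = (pₒ − pₑ)/(1 − pₑ) = (0.6632 − 0.2744)/(1 − 0.2744) = 0.536

0.536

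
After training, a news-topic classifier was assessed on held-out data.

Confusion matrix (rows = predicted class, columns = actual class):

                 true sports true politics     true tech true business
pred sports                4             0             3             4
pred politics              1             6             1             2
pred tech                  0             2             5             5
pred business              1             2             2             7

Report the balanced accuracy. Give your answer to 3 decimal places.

Balanced accuracy = mean of per-class recall.
  sports: recall = 4/6 = 0.6667
  politics: recall = 6/10 = 0.6000
  tech: recall = 5/11 = 0.4545
  business: recall = 7/18 = 0.3889
Mean = (0.6667 + 0.6000 + 0.4545 + 0.3889) / 4 = 0.528

0.528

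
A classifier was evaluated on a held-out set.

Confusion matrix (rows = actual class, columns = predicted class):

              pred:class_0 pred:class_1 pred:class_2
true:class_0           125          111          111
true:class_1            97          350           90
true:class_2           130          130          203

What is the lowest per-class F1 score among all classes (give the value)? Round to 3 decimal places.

Per-class F1 score (2·TP/(2·TP+FP+FN)):
  class_0: TP=125, FP=97+130=227, FN=111+111=222 → 250/699 = 0.3577
  class_1: TP=350, FP=111+130=241, FN=97+90=187 → 700/1128 = 0.6206
  class_2: TP=203, FP=111+90=201, FN=130+130=260 → 406/867 = 0.4683
Lowest is class 'class_0' with F1 score = 0.358.

0.358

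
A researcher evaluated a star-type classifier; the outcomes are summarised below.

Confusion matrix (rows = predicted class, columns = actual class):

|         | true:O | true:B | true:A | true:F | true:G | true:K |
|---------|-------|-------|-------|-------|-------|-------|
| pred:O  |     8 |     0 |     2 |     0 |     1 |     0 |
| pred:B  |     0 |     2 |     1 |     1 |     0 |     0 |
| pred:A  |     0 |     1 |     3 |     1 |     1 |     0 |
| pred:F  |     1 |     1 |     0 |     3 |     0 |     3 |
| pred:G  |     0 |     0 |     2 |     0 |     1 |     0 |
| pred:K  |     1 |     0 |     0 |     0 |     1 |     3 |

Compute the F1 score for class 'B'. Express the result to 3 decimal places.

0.500

One-vs-rest for 'B': TP = diagonal; FP = other classes predicted 'B'; FN = 'B' predicted as other.
F1 score = 2·TP/(2·TP+FP+FN).
B: TP=2, FP=0+1+1+0+0=2, FN=0+1+1+0+0=2 → 4/8 = 0.5000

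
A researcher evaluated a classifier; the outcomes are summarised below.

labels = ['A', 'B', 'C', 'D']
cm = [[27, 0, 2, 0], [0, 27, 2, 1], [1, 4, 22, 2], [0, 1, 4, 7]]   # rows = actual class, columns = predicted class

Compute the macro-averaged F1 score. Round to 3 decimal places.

0.800

Per-class F1 score (2·TP/(2·TP+FP+FN)):
  A: TP=27, FP=0+1+0=1, FN=0+2+0=2 → 54/57 = 0.9474
  B: TP=27, FP=0+4+1=5, FN=0+2+1=3 → 54/62 = 0.8710
  C: TP=22, FP=2+2+4=8, FN=1+4+2=7 → 44/59 = 0.7458
  D: TP=7, FP=0+1+2=3, FN=0+1+4=5 → 14/22 = 0.6364
Macro-F1 score = mean = (0.9474 + 0.8710 + 0.7458 + 0.6364) / 4 = 0.800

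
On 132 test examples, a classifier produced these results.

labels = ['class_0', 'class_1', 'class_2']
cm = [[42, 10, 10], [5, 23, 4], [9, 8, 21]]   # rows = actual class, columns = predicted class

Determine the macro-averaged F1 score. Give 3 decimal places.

0.639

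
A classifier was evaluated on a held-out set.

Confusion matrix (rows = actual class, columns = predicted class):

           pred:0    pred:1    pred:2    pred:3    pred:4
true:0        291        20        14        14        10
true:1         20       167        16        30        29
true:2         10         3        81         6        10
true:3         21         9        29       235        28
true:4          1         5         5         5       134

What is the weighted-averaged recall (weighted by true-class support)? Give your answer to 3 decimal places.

Per-class recall (TP/(TP+FN)):
  0: TP=291, FN=20+14+14+10=58 → 291/349 = 0.8338
  1: TP=167, FN=20+16+30+29=95 → 167/262 = 0.6374
  2: TP=81, FN=10+3+6+10=29 → 81/110 = 0.7364
  3: TP=235, FN=21+9+29+28=87 → 235/322 = 0.7298
  4: TP=134, FN=1+5+5+5=16 → 134/150 = 0.8933
Weighted-recall = Σ (supportᵢ/N)·recallᵢ with N=1193: (349/1193)·0.8338 + (262/1193)·0.6374 + (110/1193)·0.7364 + (322/1193)·0.7298 + (150/1193)·0.8933 = 0.761

0.761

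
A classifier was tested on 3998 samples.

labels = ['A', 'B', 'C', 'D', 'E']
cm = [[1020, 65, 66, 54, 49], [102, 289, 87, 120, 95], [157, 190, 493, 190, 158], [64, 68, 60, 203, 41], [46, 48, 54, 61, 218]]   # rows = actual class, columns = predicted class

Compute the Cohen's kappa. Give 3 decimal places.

0.426

Observed agreement pₒ = trace/N = 2223/3998 = 0.5560
Expected agreement pₑ = Σ (rowᵢ·colᵢ)/N² = (1254·1389 + 693·660 + 1188·760 + 436·628 + 427·561)/3998² = 0.2262
κ = (pₒ − pₑ)/(1 − pₑ) = (0.5560 − 0.2262)/(1 − 0.2262) = 0.426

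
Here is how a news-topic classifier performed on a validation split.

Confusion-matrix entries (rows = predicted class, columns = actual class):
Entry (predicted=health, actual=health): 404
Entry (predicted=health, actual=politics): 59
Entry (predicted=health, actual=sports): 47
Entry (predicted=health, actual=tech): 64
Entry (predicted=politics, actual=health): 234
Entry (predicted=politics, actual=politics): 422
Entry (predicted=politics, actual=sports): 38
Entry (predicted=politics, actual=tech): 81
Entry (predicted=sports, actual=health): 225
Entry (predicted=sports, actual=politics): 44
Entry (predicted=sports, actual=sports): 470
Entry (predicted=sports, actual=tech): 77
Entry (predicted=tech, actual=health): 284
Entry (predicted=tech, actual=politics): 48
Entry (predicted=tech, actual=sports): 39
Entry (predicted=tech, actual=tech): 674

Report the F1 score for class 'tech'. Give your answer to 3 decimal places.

Take TP from the diagonal, FP from the rest of the 'tech' prediction marginal, FN from the rest of the 'tech' actual marginal.
F1 score = 2·TP/(2·TP+FP+FN).
tech: TP=674, FP=284+48+39=371, FN=64+81+77=222 → 1348/1941 = 0.6945

0.694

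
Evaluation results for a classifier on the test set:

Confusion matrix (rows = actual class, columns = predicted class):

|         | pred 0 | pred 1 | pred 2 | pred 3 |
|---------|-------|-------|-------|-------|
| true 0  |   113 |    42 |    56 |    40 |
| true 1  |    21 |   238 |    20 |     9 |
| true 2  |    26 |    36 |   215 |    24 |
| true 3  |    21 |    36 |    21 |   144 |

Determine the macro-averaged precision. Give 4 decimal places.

Per-class precision (TP/(TP+FP)):
  0: TP=113, FP=21+26+21=68 → 113/181 = 0.62431
  1: TP=238, FP=42+36+36=114 → 238/352 = 0.67614
  2: TP=215, FP=56+20+21=97 → 215/312 = 0.68910
  3: TP=144, FP=40+9+24=73 → 144/217 = 0.66359
Macro-precision = mean = (0.62431 + 0.67614 + 0.68910 + 0.66359) / 4 = 0.6633

0.6633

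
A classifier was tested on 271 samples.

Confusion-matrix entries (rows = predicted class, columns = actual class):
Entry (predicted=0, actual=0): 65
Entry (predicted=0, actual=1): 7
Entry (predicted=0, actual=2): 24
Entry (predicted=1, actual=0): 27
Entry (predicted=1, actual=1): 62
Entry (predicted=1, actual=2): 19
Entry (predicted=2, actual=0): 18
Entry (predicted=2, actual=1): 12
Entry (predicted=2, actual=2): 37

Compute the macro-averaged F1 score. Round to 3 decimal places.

Per-class F1 score (2·TP/(2·TP+FP+FN)):
  0: TP=65, FP=7+24=31, FN=27+18=45 → 130/206 = 0.6311
  1: TP=62, FP=27+19=46, FN=7+12=19 → 124/189 = 0.6561
  2: TP=37, FP=18+12=30, FN=24+19=43 → 74/147 = 0.5034
Macro-F1 score = mean = (0.6311 + 0.6561 + 0.5034) / 3 = 0.597

0.597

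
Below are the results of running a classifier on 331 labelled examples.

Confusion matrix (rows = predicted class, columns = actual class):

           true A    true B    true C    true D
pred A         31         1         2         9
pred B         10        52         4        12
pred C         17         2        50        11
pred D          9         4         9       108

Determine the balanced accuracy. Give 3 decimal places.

Balanced accuracy = mean of per-class recall.
  A: recall = 31/67 = 0.4627
  B: recall = 52/59 = 0.8814
  C: recall = 50/65 = 0.7692
  D: recall = 108/140 = 0.7714
Mean = (0.4627 + 0.8814 + 0.7692 + 0.7714) / 4 = 0.721

0.721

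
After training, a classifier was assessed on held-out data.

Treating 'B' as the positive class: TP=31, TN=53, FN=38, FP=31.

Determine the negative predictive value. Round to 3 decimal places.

0.582

NPV = TN/(TN+FN) = 53/(53+38) = 0.582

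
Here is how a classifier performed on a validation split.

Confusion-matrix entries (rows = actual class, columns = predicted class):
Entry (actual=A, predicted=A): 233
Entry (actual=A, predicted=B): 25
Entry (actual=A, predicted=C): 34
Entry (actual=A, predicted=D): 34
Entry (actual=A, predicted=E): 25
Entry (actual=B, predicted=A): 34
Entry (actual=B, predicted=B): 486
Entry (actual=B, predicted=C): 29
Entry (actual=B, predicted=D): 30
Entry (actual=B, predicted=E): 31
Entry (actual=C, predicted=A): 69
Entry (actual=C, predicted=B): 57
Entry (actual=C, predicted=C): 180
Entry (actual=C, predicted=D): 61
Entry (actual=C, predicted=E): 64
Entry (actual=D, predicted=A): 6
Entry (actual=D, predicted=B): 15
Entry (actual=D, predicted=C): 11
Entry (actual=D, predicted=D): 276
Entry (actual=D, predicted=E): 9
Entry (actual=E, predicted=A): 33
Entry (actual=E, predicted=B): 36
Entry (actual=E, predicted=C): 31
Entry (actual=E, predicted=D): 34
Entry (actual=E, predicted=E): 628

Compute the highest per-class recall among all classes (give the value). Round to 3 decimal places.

0.871

Per-class recall (TP/(TP+FN)):
  A: TP=233, FN=25+34+34+25=118 → 233/351 = 0.6638
  B: TP=486, FN=34+29+30+31=124 → 486/610 = 0.7967
  C: TP=180, FN=69+57+61+64=251 → 180/431 = 0.4176
  D: TP=276, FN=6+15+11+9=41 → 276/317 = 0.8707
  E: TP=628, FN=33+36+31+34=134 → 628/762 = 0.8241
Highest is class 'D' with recall = 0.871.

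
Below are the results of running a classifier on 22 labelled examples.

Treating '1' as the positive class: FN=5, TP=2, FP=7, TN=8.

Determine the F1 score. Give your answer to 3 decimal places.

Precision = TP/(TP+FP) = 2/9 = 0.2222
Recall = TP/(TP+FN) = 2/7 = 0.2857
F1 = 2·TP/(2·TP+FP+FN) = 4/16 = 0.250

0.250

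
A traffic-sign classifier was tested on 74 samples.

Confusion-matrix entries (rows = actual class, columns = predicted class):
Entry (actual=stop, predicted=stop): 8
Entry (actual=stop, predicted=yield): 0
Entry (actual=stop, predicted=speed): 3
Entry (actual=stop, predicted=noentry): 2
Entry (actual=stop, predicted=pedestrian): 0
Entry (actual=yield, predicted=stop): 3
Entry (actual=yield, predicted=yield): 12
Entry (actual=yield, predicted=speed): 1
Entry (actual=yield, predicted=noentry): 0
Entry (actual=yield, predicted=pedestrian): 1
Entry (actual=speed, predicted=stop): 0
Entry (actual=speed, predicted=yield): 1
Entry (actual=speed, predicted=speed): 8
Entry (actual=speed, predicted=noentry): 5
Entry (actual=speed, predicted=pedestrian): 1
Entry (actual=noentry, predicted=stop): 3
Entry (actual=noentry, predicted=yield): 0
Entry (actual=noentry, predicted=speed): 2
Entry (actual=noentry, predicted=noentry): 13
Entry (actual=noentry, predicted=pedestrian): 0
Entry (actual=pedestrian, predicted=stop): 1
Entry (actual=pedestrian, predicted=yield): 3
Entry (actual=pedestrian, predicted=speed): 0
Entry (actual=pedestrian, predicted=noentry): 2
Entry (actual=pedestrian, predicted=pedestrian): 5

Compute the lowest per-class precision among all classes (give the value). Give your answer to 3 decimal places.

Per-class precision (TP/(TP+FP)):
  stop: TP=8, FP=3+0+3+1=7 → 8/15 = 0.5333
  yield: TP=12, FP=0+1+0+3=4 → 12/16 = 0.7500
  speed: TP=8, FP=3+1+2+0=6 → 8/14 = 0.5714
  noentry: TP=13, FP=2+0+5+2=9 → 13/22 = 0.5909
  pedestrian: TP=5, FP=0+1+1+0=2 → 5/7 = 0.7143
Lowest is class 'stop' with precision = 0.533.

0.533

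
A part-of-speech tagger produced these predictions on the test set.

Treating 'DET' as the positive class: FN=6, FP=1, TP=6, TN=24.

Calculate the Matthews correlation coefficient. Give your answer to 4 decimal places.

MCC = (TP·TN − FP·FN) / √((TP+FP)(TP+FN)(TN+FP)(TN+FN))
Numerator = 6·24 − 1·6 = 138
Denominator = √(7·12·25·30) = √63000 = 250.9980
MCC = 138 / 250.9980 = 0.5498

0.5498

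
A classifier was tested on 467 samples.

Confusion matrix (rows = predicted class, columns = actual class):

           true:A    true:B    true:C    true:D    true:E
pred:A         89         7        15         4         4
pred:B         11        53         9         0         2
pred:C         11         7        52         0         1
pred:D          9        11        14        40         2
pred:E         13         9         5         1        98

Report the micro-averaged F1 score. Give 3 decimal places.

0.711

Micro-averaging pools counts across classes: ΣTP=332, ΣFP=135, ΣFN=135.
Micro-F1 score = 2·TP/(2·TP+FP+FN) on pooled counts = 0.711 (equals overall accuracy in single-label multiclass).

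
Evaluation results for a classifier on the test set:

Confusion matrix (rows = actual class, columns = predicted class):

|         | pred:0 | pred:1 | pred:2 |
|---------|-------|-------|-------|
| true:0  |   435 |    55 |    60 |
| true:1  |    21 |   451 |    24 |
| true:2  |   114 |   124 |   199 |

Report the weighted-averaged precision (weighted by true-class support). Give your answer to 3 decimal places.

Per-class precision (TP/(TP+FP)):
  0: TP=435, FP=21+114=135 → 435/570 = 0.7632
  1: TP=451, FP=55+124=179 → 451/630 = 0.7159
  2: TP=199, FP=60+24=84 → 199/283 = 0.7032
Weighted-precision = Σ (supportᵢ/N)·precisionᵢ with N=1483: (550/1483)·0.7632 + (496/1483)·0.7159 + (437/1483)·0.7032 = 0.730

0.730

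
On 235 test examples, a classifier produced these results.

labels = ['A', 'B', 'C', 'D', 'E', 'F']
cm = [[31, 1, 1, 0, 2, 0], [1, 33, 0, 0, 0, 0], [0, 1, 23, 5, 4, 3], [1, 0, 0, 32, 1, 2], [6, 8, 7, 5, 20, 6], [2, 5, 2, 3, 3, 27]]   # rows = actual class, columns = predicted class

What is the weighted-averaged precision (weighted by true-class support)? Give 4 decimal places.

0.7023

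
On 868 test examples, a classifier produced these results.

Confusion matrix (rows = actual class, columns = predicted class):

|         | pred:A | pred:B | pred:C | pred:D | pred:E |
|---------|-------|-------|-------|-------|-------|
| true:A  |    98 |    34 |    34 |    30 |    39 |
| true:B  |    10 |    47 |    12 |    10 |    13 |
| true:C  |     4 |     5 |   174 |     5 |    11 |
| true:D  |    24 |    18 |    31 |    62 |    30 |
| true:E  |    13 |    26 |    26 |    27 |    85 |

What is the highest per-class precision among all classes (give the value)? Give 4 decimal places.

0.6577

Per-class precision (TP/(TP+FP)):
  A: TP=98, FP=10+4+24+13=51 → 98/149 = 0.65772
  B: TP=47, FP=34+5+18+26=83 → 47/130 = 0.36154
  C: TP=174, FP=34+12+31+26=103 → 174/277 = 0.62816
  D: TP=62, FP=30+10+5+27=72 → 62/134 = 0.46269
  E: TP=85, FP=39+13+11+30=93 → 85/178 = 0.47753
Highest is class 'A' with precision = 0.6577.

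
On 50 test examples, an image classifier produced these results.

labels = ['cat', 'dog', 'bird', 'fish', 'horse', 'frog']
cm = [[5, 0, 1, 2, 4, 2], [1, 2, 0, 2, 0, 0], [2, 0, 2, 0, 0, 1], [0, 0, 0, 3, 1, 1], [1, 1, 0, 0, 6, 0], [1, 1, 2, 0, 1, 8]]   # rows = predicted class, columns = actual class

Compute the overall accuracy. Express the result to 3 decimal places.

0.520

Accuracy = trace / total = (5+2+2+3+6+8=26) / 50 = 26/50 = 0.520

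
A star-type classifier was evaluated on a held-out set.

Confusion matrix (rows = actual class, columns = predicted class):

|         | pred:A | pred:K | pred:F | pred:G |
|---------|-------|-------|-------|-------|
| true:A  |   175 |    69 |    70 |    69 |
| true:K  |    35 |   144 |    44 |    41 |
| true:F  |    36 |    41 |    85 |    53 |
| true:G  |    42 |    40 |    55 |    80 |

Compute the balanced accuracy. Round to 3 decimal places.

0.442

Balanced accuracy = mean of per-class recall.
  A: recall = 175/383 = 0.4569
  K: recall = 144/264 = 0.5455
  F: recall = 85/215 = 0.3953
  G: recall = 80/217 = 0.3687
Mean = (0.4569 + 0.5455 + 0.3953 + 0.3687) / 4 = 0.442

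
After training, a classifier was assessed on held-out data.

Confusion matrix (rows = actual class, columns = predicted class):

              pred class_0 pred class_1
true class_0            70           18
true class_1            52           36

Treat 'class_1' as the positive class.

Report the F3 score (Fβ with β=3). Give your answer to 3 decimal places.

0.426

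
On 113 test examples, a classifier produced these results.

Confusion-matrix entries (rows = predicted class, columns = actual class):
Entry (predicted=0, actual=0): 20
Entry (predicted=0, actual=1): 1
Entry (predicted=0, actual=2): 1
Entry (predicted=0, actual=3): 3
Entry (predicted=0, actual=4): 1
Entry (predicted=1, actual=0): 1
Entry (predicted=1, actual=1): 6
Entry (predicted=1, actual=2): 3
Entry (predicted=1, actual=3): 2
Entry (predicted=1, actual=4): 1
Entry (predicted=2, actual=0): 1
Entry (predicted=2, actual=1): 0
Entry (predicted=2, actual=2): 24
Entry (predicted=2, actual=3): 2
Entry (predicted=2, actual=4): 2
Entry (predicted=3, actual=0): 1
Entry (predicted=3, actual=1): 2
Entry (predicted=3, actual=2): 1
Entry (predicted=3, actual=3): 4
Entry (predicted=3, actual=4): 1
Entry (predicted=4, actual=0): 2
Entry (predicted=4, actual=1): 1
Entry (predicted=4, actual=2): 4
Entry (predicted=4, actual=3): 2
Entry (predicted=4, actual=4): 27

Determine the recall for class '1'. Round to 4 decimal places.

Treat '1' as positive and all other classes as negative.
recall = TP/(TP+FN).
1: TP=6, FN=1+0+2+1=4 → 6/10 = 0.60000

0.6000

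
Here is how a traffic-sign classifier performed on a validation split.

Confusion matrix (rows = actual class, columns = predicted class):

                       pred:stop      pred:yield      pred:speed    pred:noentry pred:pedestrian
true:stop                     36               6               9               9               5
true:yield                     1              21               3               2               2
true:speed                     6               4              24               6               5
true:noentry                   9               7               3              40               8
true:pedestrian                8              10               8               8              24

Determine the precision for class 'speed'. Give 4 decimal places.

0.5106

One-vs-rest for 'speed': TP = diagonal; FP = other classes predicted 'speed'; FN = 'speed' predicted as other.
precision = TP/(TP+FP).
speed: TP=24, FP=9+3+3+8=23 → 24/47 = 0.51064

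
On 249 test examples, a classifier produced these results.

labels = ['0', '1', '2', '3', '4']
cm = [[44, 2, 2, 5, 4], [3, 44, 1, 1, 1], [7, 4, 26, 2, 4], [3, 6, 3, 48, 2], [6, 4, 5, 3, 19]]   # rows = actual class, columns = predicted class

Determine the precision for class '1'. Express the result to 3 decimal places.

0.733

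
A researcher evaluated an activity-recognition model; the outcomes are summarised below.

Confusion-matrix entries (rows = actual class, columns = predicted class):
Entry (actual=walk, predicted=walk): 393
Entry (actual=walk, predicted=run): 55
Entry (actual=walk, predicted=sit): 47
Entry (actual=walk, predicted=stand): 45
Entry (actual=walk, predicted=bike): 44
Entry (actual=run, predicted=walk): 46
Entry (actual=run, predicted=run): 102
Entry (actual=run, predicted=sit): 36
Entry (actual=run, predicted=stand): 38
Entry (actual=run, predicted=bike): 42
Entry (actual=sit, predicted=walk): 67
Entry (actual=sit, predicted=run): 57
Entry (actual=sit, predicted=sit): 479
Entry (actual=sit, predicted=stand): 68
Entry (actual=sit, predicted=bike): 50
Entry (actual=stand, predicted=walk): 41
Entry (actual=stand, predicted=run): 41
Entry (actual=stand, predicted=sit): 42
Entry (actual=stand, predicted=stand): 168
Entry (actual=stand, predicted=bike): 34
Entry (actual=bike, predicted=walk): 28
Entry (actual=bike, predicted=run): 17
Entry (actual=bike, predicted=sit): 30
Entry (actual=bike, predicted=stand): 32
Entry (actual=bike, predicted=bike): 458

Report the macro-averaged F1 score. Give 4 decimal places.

0.6060

Per-class F1 score (2·TP/(2·TP+FP+FN)):
  walk: TP=393, FP=46+67+41+28=182, FN=55+47+45+44=191 → 786/1159 = 0.67817
  run: TP=102, FP=55+57+41+17=170, FN=46+36+38+42=162 → 204/536 = 0.38060
  sit: TP=479, FP=47+36+42+30=155, FN=67+57+68+50=242 → 958/1355 = 0.70701
  stand: TP=168, FP=45+38+68+32=183, FN=41+41+42+34=158 → 336/677 = 0.49631
  bike: TP=458, FP=44+42+50+34=170, FN=28+17+30+32=107 → 916/1193 = 0.76781
Macro-F1 score = mean = (0.67817 + 0.38060 + 0.70701 + 0.49631 + 0.76781) / 5 = 0.6060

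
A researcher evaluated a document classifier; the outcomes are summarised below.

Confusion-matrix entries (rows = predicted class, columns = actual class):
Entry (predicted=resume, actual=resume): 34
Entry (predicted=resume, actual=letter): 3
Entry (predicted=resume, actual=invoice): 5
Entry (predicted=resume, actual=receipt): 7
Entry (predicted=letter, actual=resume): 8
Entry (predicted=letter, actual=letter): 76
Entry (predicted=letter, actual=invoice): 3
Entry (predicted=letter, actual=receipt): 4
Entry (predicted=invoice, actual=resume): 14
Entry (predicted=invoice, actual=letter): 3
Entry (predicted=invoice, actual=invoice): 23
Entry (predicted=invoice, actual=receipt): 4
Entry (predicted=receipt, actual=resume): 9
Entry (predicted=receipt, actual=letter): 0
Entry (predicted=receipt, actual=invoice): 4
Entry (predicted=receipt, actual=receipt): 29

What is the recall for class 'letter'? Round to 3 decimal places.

Treat 'letter' as positive and all other classes as negative.
recall = TP/(TP+FN).
letter: TP=76, FN=3+3+0=6 → 76/82 = 0.9268

0.927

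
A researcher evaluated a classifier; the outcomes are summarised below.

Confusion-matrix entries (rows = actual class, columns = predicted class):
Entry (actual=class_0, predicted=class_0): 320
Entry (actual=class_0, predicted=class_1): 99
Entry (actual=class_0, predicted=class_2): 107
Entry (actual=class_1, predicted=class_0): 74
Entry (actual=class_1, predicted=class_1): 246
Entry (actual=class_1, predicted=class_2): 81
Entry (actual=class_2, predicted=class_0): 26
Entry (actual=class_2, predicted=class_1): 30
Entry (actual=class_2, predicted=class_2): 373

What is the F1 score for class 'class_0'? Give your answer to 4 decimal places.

0.6765

Treat 'class_0' as positive and all other classes as negative.
F1 score = 2·TP/(2·TP+FP+FN).
class_0: TP=320, FP=74+26=100, FN=99+107=206 → 640/946 = 0.67653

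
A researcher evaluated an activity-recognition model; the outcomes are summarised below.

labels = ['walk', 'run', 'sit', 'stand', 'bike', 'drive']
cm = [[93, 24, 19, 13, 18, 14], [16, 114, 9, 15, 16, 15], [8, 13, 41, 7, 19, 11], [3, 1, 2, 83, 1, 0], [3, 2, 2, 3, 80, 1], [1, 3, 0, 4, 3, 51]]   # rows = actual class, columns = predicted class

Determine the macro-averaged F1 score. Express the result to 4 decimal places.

0.6482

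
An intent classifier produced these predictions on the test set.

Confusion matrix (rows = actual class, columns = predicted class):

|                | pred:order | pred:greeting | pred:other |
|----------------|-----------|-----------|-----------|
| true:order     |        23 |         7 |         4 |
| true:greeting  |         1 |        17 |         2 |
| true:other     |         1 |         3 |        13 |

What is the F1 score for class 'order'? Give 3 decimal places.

F1 score = 2·TP/(2·TP+FP+FN).
order: TP=23, FP=1+1=2, FN=7+4=11 → 46/59 = 0.7797

0.780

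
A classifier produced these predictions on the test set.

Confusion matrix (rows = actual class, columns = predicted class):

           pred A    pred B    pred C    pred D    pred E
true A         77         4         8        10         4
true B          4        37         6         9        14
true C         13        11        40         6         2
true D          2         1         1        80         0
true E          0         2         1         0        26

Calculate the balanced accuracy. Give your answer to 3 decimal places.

0.736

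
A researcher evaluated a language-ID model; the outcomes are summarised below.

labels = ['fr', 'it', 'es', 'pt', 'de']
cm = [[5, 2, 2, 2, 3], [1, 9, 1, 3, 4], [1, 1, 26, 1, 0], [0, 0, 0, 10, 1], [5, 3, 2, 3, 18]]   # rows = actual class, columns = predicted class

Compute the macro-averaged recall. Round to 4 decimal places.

0.6487

Per-class recall (TP/(TP+FN)):
  fr: TP=5, FN=2+2+2+3=9 → 5/14 = 0.35714
  it: TP=9, FN=1+1+3+4=9 → 9/18 = 0.50000
  es: TP=26, FN=1+1+1+0=3 → 26/29 = 0.89655
  pt: TP=10, FN=0+0+0+1=1 → 10/11 = 0.90909
  de: TP=18, FN=5+3+2+3=13 → 18/31 = 0.58065
Macro-recall = mean = (0.35714 + 0.50000 + 0.89655 + 0.90909 + 0.58065) / 5 = 0.6487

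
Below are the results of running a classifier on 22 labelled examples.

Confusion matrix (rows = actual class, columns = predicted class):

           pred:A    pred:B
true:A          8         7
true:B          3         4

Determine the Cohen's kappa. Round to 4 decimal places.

0.0909

Observed agreement pₒ = trace/N = 12/22 = 0.54545
Expected agreement pₑ = Σ (rowᵢ·colᵢ)/N² = (15·11 + 7·11)/22² = 0.50000
κ = (pₒ − pₑ)/(1 − pₑ) = (0.54545 − 0.50000)/(1 − 0.50000) = 0.0909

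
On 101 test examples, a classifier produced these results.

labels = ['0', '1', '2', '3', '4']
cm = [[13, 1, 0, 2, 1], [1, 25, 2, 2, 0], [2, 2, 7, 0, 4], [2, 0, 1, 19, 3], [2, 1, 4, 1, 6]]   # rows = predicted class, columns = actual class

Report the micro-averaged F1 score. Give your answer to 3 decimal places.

Micro-averaging pools counts across classes: ΣTP=70, ΣFP=31, ΣFN=31.
Micro-F1 score = 2·TP/(2·TP+FP+FN) on pooled counts = 0.693 (equals overall accuracy in single-label multiclass).

0.693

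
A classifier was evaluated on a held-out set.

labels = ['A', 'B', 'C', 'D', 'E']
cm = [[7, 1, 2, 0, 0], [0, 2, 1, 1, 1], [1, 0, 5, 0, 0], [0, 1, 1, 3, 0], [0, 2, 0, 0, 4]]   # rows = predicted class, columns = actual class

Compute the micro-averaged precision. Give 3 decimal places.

Micro-averaging pools counts across classes: ΣTP=21, ΣFP=11, ΣFN=11.
Micro-precision = TP/(TP+FP) on pooled counts = 0.656 (equals overall accuracy in single-label multiclass).

0.656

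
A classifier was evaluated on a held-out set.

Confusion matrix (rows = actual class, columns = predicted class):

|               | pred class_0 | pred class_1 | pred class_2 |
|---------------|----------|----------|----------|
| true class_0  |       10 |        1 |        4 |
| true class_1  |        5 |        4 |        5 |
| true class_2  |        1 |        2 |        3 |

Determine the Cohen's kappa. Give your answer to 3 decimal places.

0.227

Observed agreement pₒ = trace/N = 17/35 = 0.4857
Expected agreement pₑ = Σ (rowᵢ·colᵢ)/N² = (15·16 + 14·7 + 6·12)/35² = 0.3347
κ = (pₒ − pₑ)/(1 − pₑ) = (0.4857 − 0.3347)/(1 − 0.3347) = 0.227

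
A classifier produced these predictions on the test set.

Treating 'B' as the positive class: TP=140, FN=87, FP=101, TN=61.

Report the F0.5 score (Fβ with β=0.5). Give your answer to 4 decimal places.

Fβ = (1+β²)·TP / ((1+β²)·TP + β²·FN + FP), with β²=1/4
= 1.25·140 / (1.25·140 + 0.25·87 + 101) = 0.5877

0.5877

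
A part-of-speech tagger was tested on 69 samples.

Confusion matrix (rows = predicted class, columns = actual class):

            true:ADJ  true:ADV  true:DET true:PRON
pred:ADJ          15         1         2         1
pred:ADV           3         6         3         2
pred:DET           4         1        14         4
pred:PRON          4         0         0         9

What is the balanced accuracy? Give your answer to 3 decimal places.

0.657

Balanced accuracy = mean of per-class recall.
  ADJ: recall = 15/26 = 0.5769
  ADV: recall = 6/8 = 0.7500
  DET: recall = 14/19 = 0.7368
  PRON: recall = 9/16 = 0.5625
Mean = (0.5769 + 0.7500 + 0.7368 + 0.5625) / 4 = 0.657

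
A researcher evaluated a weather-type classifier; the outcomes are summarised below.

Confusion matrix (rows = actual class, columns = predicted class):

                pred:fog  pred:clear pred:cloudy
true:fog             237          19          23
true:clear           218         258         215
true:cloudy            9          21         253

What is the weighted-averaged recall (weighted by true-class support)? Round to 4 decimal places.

0.5970

Per-class recall (TP/(TP+FN)):
  fog: TP=237, FN=19+23=42 → 237/279 = 0.84946
  clear: TP=258, FN=218+215=433 → 258/691 = 0.37337
  cloudy: TP=253, FN=9+21=30 → 253/283 = 0.89399
Weighted-recall = Σ (supportᵢ/N)·recallᵢ with N=1253: (279/1253)·0.84946 + (691/1253)·0.37337 + (283/1253)·0.89399 = 0.5970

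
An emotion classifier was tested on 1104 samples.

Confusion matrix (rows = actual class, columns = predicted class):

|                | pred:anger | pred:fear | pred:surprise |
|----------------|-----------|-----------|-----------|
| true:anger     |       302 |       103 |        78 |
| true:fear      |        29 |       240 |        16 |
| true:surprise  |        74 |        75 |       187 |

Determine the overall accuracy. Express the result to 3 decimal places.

0.660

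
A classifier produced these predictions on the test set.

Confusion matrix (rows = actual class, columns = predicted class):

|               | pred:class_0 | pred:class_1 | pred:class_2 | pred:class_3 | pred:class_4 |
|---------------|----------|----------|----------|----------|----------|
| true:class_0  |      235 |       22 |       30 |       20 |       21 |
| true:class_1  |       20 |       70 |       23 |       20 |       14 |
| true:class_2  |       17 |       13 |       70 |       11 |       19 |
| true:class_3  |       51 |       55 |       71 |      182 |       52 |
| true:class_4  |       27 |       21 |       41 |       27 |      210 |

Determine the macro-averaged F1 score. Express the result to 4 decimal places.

0.5401

Per-class F1 score (2·TP/(2·TP+FP+FN)):
  class_0: TP=235, FP=20+17+51+27=115, FN=22+30+20+21=93 → 470/678 = 0.69322
  class_1: TP=70, FP=22+13+55+21=111, FN=20+23+20+14=77 → 140/328 = 0.42683
  class_2: TP=70, FP=30+23+71+41=165, FN=17+13+11+19=60 → 140/365 = 0.38356
  class_3: TP=182, FP=20+20+11+27=78, FN=51+55+71+52=229 → 364/671 = 0.54247
  class_4: TP=210, FP=21+14+19+52=106, FN=27+21+41+27=116 → 420/642 = 0.65421
Macro-F1 score = mean = (0.69322 + 0.42683 + 0.38356 + 0.54247 + 0.65421) / 5 = 0.5401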